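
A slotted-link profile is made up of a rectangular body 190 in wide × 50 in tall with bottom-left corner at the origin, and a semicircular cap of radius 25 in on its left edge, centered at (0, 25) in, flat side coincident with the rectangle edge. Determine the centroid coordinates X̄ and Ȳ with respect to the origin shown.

rectangular body: A = 190 × 50 = 9500.00, centroid at (95.00, 25.00).
semicircular end: A = ½π·25² = 981.75, centroid at (-10.61, 25.00).
ΣA = 10481.75 in², ΣAX̄ = 892083.33 in³, ΣAȲ = 262043.69 in³.
X̄ = 892083.33/10481.75 = 85.11 in; Ȳ = 262043.69/10481.75 = 25.00 in.

X̄ = 85.11 in, Ȳ = 25.00 in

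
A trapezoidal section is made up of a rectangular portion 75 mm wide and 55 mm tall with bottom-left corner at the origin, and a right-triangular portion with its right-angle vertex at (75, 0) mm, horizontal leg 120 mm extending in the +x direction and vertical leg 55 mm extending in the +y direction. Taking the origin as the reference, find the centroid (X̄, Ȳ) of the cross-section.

X̄ = 71.94 mm, Ȳ = 23.43 mm

rectangular portion: A = 75 × 55 = 4125.00, centroid at (37.50, 27.50).
triangular portion: A = ½·120·55 = 3300.00, centroid at (115.00, 18.33).
ΣA = 7425.00 mm²
ΣAX̄ = (4125.00)(37.50) + (3300.00)(115.00) = 534187.50 mm³
ΣAȲ = (4125.00)(27.50) + (3300.00)(18.33) = 173937.50 mm³
X̄ = 534187.50 / 7425.00 = 71.94 mm
Ȳ = 173937.50 / 7425.00 = 23.43 mm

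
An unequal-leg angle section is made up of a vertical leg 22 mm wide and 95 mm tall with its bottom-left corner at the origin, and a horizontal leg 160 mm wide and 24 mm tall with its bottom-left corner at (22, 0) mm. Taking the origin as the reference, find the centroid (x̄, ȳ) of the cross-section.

vertical leg: A = 22 × 95 = 2090.00, centroid at (11.00, 47.50).
horizontal leg: A = 160 × 24 = 3840.00, centroid at (102.00, 12.00).
ΣA = 5930.00 mm², ΣAx̄ = 414670.00 mm³, ΣAȳ = 145355.00 mm³.
x̄ = 414670.00/5930.00 = 69.93 mm; ȳ = 145355.00/5930.00 = 24.51 mm.

x̄ = 69.93 mm, ȳ = 24.51 mm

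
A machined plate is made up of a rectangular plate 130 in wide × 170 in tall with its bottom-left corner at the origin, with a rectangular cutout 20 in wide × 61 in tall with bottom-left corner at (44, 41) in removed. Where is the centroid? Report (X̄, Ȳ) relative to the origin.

plate: A = 130 × 170 = 22100.00, centroid at (65.00, 85.00).
hole: A = −(20 × 61) = -1220.00, centroid at (54.00, 71.50).
ΣA = 20880.00 in²
ΣAX̄ = (22100.00)(65.00) + (-1220.00)(54.00) = 1370620.00 in³
ΣAȲ = (22100.00)(85.00) + (-1220.00)(71.50) = 1791270.00 in³
X̄ = 1370620.00 / 20880.00 = 65.64 in
Ȳ = 1791270.00 / 20880.00 = 85.79 in

X̄ = 65.64 in, Ȳ = 85.79 in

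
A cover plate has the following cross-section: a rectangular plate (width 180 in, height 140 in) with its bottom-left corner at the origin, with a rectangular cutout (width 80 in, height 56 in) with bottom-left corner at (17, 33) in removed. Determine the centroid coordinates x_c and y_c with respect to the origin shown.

x_c = 97.14 in, y_c = 71.95 in

plate: A = 180 × 140 = 25200.00, centroid at (90.00, 70.00).
hole: A = −(80 × 56) = -4480.00, centroid at (57.00, 61.00).
ΣA = 20720.00 in², ΣAx_c = 2012640.00 in³, ΣAy_c = 1490720.00 in³.
x_c = 2012640.00/20720.00 = 97.14 in; y_c = 1490720.00/20720.00 = 71.95 in.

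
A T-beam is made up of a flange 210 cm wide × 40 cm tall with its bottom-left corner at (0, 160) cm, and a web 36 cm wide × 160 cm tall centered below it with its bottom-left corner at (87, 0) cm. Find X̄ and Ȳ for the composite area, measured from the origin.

X̄ = 105.00 cm, Ȳ = 139.32 cm

Part | A | x̄ᵢ | ȳᵢ | A·x̄ᵢ | A·ȳᵢ
web | 5760.00 | 105.00 | 80.00 | 604800.00 | 460800.00
flange | 8400.00 | 105.00 | 180.00 | 882000.00 | 1512000.00
Σ | 14160.00 |  |  | 1486800.00 | 1972800.00
X̄ = 1486800.00 / 14160.00 = 105.00 cm
Ȳ = 1972800.00 / 14160.00 = 139.32 cm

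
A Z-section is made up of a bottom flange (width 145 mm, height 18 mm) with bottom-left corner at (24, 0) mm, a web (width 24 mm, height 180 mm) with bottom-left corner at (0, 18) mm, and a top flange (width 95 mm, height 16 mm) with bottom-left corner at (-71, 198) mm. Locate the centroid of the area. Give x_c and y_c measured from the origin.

x_c = 31.71 mm, y_c = 95.05 mm

bottom flange: A = 145 × 18 = 2610.00, centroid at (96.50, 9.00).
web: A = 24 × 180 = 4320.00, centroid at (12.00, 108.00).
top flange: A = 95 × 16 = 1520.00, centroid at (-23.50, 206.00).
ΣA = 8450.00 mm²
ΣAx_c = (2610.00)(96.50) + (4320.00)(12.00) + (1520.00)(-23.50) = 267985.00 mm³
ΣAy_c = (2610.00)(9.00) + (4320.00)(108.00) + (1520.00)(206.00) = 803170.00 mm³
x_c = 267985.00 / 8450.00 = 31.71 mm
y_c = 803170.00 / 8450.00 = 95.05 mm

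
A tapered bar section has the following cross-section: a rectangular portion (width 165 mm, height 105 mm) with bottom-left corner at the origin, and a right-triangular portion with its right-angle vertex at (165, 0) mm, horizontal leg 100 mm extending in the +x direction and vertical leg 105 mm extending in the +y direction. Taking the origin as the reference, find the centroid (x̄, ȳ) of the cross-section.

x̄ = 109.44 mm, ȳ = 48.43 mm

rectangular portion: A = 165 × 105 = 17325.00, centroid at (82.50, 52.50).
triangular portion: A = ½·100·105 = 5250.00, centroid at (198.33, 35.00).
ΣA = 22575.00 mm², ΣAx̄ = 2470562.50 mm³, ΣAȳ = 1093312.50 mm³.
x̄ = 2470562.50/22575.00 = 109.44 mm; ȳ = 1093312.50/22575.00 = 48.43 mm.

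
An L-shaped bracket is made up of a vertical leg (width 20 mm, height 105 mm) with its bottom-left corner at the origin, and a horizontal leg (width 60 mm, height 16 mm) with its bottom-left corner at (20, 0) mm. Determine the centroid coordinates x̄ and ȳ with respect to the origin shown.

x̄ = 22.55 mm, ȳ = 38.54 mm

Part | A | x̄ᵢ | ȳᵢ | A·x̄ᵢ | A·ȳᵢ
vertical leg | 2100.00 | 10.00 | 52.50 | 21000.00 | 110250.00
horizontal leg | 960.00 | 50.00 | 8.00 | 48000.00 | 7680.00
Σ | 3060.00 |  |  | 69000.00 | 117930.00
x̄ = 69000.00 / 3060.00 = 22.55 mm
ȳ = 117930.00 / 3060.00 = 38.54 mm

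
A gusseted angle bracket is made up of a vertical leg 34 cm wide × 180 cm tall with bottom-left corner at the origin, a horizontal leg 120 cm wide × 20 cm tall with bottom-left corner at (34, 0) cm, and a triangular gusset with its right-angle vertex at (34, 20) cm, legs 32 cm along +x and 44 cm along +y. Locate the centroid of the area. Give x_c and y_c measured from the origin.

vertical leg: A = 34 × 180 = 6120.00, centroid at (17.00, 90.00).
horizontal leg: A = 120 × 20 = 2400.00, centroid at (94.00, 10.00).
gusset: A = ½·32·44 = 704.00, centroid at (44.67, 34.67).
ΣA = 9224.00 cm²
ΣAx_c = (6120.00)(17.00) + (2400.00)(94.00) + (704.00)(44.67) = 361085.33 cm³
ΣAy_c = (6120.00)(90.00) + (2400.00)(10.00) + (704.00)(34.67) = 599205.33 cm³
x_c = 361085.33 / 9224.00 = 39.15 cm
y_c = 599205.33 / 9224.00 = 64.96 cm

x_c = 39.15 cm, y_c = 64.96 cm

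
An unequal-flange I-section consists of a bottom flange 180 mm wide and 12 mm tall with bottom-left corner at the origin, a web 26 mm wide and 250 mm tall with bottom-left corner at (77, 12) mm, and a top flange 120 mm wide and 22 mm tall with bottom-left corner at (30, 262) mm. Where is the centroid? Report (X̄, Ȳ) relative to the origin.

X̄ = 90.00 mm, Ȳ = 143.73 mm

bottom flange: A = 180 × 12 = 2160.00, centroid at (90.00, 6.00).
web: A = 26 × 250 = 6500.00, centroid at (90.00, 137.00).
top flange: A = 120 × 22 = 2640.00, centroid at (90.00, 273.00).
ΣA = 11300.00 mm²
ΣAX̄ = (2160.00)(90.00) + (6500.00)(90.00) + (2640.00)(90.00) = 1017000.00 mm³
ΣAȲ = (2160.00)(6.00) + (6500.00)(137.00) + (2640.00)(273.00) = 1624180.00 mm³
X̄ = 1017000.00 / 11300.00 = 90.00 mm
Ȳ = 1624180.00 / 11300.00 = 143.73 mm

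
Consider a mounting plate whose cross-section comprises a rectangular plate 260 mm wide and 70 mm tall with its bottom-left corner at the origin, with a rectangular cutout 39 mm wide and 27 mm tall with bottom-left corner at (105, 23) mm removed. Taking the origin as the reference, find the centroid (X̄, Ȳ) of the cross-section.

X̄ = 130.34 mm, Ȳ = 34.91 mm

plate: A = 260 × 70 = 18200.00, centroid at (130.00, 35.00).
hole: A = −(39 × 27) = -1053.00, centroid at (124.50, 36.50).
ΣA = 17147.00 mm², ΣAX̄ = 2234901.50 mm³, ΣAȲ = 598565.50 mm³.
X̄ = 2234901.50/17147.00 = 130.34 mm; Ȳ = 598565.50/17147.00 = 34.91 mm.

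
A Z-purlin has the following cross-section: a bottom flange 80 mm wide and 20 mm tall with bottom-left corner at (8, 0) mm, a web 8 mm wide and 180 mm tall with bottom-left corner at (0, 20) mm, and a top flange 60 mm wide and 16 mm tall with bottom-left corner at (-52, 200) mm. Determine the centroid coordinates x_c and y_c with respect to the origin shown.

x_c = 15.36 mm, y_c = 93.52 mm

Part | A | x̄ᵢ | ȳᵢ | A·x̄ᵢ | A·ȳᵢ
bottom flange | 1600.00 | 48.00 | 10.00 | 76800.00 | 16000.00
web | 1440.00 | 4.00 | 110.00 | 5760.00 | 158400.00
top flange | 960.00 | -22.00 | 208.00 | -21120.00 | 199680.00
Σ | 4000.00 |  |  | 61440.00 | 374080.00
x_c = 61440.00 / 4000.00 = 15.36 mm
y_c = 374080.00 / 4000.00 = 93.52 mm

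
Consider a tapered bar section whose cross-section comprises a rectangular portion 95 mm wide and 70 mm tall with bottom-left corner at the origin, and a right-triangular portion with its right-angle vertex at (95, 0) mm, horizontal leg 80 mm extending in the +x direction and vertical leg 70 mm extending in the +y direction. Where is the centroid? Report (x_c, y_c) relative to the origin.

rectangular portion: A = 95 × 70 = 6650.00, centroid at (47.50, 35.00).
triangular portion: A = ½·80·70 = 2800.00, centroid at (121.67, 23.33).
ΣA = 9450.00 mm², ΣAx_c = 656541.67 mm³, ΣAy_c = 298083.33 mm³.
x_c = 656541.67/9450.00 = 69.48 mm; y_c = 298083.33/9450.00 = 31.54 mm.

x_c = 69.48 mm, y_c = 31.54 mm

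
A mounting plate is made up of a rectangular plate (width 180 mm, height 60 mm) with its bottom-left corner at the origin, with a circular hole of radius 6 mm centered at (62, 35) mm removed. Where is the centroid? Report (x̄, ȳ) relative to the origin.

x̄ = 90.30 mm, ȳ = 29.95 mm

plate: A = 180 × 60 = 10800.00, centroid at (90.00, 30.00).
hole: A = −π·6² = -113.10, centroid at (62.00, 35.00).
ΣA = 10686.90 mm², ΣAx̄ = 964987.97 mm³, ΣAȳ = 320041.59 mm³.
x̄ = 964987.97/10686.90 = 90.30 mm; ȳ = 320041.59/10686.90 = 29.95 mm.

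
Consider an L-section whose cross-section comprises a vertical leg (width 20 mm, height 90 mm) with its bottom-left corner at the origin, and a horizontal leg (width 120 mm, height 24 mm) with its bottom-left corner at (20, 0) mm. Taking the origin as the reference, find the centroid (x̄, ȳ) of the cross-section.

vertical leg: A = 20 × 90 = 1800.00, centroid at (10.00, 45.00).
horizontal leg: A = 120 × 24 = 2880.00, centroid at (80.00, 12.00).
ΣA = 4680.00 mm², ΣAx̄ = 248400.00 mm³, ΣAȳ = 115560.00 mm³.
x̄ = 248400.00/4680.00 = 53.08 mm; ȳ = 115560.00/4680.00 = 24.69 mm.

x̄ = 53.08 mm, ȳ = 24.69 mm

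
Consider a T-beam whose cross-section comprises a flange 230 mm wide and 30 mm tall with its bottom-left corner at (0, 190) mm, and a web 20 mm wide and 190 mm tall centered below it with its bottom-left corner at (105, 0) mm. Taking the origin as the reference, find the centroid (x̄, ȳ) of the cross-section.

web: A = 20 × 190 = 3800.00, centroid at (115.00, 95.00).
flange: A = 230 × 30 = 6900.00, centroid at (115.00, 205.00).
ΣA = 10700.00 mm²
ΣAx̄ = (3800.00)(115.00) + (6900.00)(115.00) = 1230500.00 mm³
ΣAȳ = (3800.00)(95.00) + (6900.00)(205.00) = 1775500.00 mm³
x̄ = 1230500.00 / 10700.00 = 115.00 mm
ȳ = 1775500.00 / 10700.00 = 165.93 mm

x̄ = 115.00 mm, ȳ = 165.93 mm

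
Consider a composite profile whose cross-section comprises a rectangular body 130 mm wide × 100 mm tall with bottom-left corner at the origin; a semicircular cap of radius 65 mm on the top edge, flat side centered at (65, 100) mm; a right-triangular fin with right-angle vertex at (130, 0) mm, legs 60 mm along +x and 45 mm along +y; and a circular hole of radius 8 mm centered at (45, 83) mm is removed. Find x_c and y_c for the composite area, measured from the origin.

x_c = 70.71 mm, y_c = 72.18 mm

rectangular body: A = 130 × 100 = 13000.00, centroid at (65.00, 50.00).
semicircular top: A = ½π·65² = 6636.61, centroid at (65.00, 127.59).
triangular fin: A = ½·60·45 = 1350.00, centroid at (150.00, 15.00).
hole: A = −π·8² = -201.06, centroid at (45.00, 83.00).
ΣA = 20785.55 mm²
ΣAx_c = (13000.00)(65.00) + (6636.61)(65.00) + (1350.00)(150.00) + (-201.06)(45.00) = 1469832.15 mm³
ΣAy_c = (13000.00)(50.00) + (6636.61)(127.59) + (1350.00)(15.00) + (-201.06)(83.00) = 1500306.64 mm³
x_c = 1469832.15 / 20785.55 = 70.71 mm
y_c = 1500306.64 / 20785.55 = 72.18 mm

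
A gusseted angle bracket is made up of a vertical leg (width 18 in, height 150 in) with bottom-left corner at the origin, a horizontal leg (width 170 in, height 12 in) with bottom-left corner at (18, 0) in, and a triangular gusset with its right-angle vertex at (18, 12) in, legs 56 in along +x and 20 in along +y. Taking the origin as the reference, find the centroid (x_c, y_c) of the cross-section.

Part | A | x̄ᵢ | ȳᵢ | A·x̄ᵢ | A·ȳᵢ
vertical leg | 2700.00 | 9.00 | 75.00 | 24300.00 | 202500.00
horizontal leg | 2040.00 | 103.00 | 6.00 | 210120.00 | 12240.00
gusset | 560.00 | 36.67 | 18.67 | 20533.33 | 10453.33
Σ | 5300.00 |  |  | 254953.33 | 225193.33
x_c = 254953.33 / 5300.00 = 48.10 in
y_c = 225193.33 / 5300.00 = 42.49 in

x_c = 48.10 in, y_c = 42.49 in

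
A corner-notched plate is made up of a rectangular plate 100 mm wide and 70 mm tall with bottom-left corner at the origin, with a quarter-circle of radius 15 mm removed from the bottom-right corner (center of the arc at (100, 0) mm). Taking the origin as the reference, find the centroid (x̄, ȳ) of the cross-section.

Part | A | x̄ᵢ | ȳᵢ | A·x̄ᵢ | A·ȳᵢ
plate | 7000.00 | 50.00 | 35.00 | 350000.00 | 245000.00
removed quarter-circle | -176.71 | 93.63 | 6.37 | -16546.46 | -1125.00
Σ | 6823.29 |  |  | 333453.54 | 243875.00
x̄ = 333453.54 / 6823.29 = 48.87 mm
ȳ = 243875.00 / 6823.29 = 35.74 mm

x̄ = 48.87 mm, ȳ = 35.74 mm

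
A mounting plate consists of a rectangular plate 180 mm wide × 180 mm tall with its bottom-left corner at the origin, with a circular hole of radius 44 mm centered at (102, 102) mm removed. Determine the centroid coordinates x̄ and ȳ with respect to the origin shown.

x̄ = 87.23 mm, ȳ = 87.23 mm

plate: A = 180 × 180 = 32400.00, centroid at (90.00, 90.00).
hole: A = −π·44² = -6082.12, centroid at (102.00, 102.00).
ΣA = 26317.88 mm²
ΣAx̄ = (32400.00)(90.00) + (-6082.12)(102.00) = 2295623.42 mm³
ΣAȳ = (32400.00)(90.00) + (-6082.12)(102.00) = 2295623.42 mm³
x̄ = 2295623.42 / 26317.88 = 87.23 mm
ȳ = 2295623.42 / 26317.88 = 87.23 mm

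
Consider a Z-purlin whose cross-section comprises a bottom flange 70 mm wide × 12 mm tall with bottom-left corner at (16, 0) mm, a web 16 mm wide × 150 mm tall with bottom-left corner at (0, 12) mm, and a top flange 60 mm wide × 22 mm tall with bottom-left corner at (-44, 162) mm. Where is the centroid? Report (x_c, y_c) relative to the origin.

x_c = 9.55 mm, y_c = 96.97 mm

bottom flange: A = 70 × 12 = 840.00, centroid at (51.00, 6.00).
web: A = 16 × 150 = 2400.00, centroid at (8.00, 87.00).
top flange: A = 60 × 22 = 1320.00, centroid at (-14.00, 173.00).
ΣA = 4560.00 mm²
ΣAx_c = (840.00)(51.00) + (2400.00)(8.00) + (1320.00)(-14.00) = 43560.00 mm³
ΣAy_c = (840.00)(6.00) + (2400.00)(87.00) + (1320.00)(173.00) = 442200.00 mm³
x_c = 43560.00 / 4560.00 = 9.55 mm
y_c = 442200.00 / 4560.00 = 96.97 mm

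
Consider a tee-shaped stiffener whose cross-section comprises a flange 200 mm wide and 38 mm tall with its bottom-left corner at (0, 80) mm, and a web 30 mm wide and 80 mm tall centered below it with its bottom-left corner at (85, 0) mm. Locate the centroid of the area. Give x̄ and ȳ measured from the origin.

x̄ = 100.00 mm, ȳ = 84.84 mm

web: A = 30 × 80 = 2400.00, centroid at (100.00, 40.00).
flange: A = 200 × 38 = 7600.00, centroid at (100.00, 99.00).
ΣA = 10000.00 mm², ΣAx̄ = 1000000.00 mm³, ΣAȳ = 848400.00 mm³.
x̄ = 1000000.00/10000.00 = 100.00 mm; ȳ = 848400.00/10000.00 = 84.84 mm.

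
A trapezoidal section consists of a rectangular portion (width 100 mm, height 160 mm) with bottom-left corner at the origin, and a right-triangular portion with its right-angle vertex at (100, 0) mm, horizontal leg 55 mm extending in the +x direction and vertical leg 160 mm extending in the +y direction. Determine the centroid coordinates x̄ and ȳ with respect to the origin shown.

x̄ = 64.74 mm, ȳ = 74.25 mm

rectangular portion: A = 100 × 160 = 16000.00, centroid at (50.00, 80.00).
triangular portion: A = ½·55·160 = 4400.00, centroid at (118.33, 53.33).
ΣA = 20400.00 mm²
ΣAx̄ = (16000.00)(50.00) + (4400.00)(118.33) = 1320666.67 mm³
ΣAȳ = (16000.00)(80.00) + (4400.00)(53.33) = 1514666.67 mm³
x̄ = 1320666.67 / 20400.00 = 64.74 mm
ȳ = 1514666.67 / 20400.00 = 74.25 mm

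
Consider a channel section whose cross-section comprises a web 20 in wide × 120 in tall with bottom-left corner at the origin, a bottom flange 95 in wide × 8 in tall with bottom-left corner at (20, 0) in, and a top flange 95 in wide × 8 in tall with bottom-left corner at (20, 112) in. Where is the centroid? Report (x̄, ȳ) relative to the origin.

Part | A | x̄ᵢ | ȳᵢ | A·x̄ᵢ | A·ȳᵢ
web | 2400.00 | 10.00 | 60.00 | 24000.00 | 144000.00
bottom flange | 760.00 | 67.50 | 4.00 | 51300.00 | 3040.00
top flange | 760.00 | 67.50 | 116.00 | 51300.00 | 88160.00
Σ | 3920.00 |  |  | 126600.00 | 235200.00
x̄ = 126600.00 / 3920.00 = 32.30 in
ȳ = 235200.00 / 3920.00 = 60.00 in

x̄ = 32.30 in, ȳ = 60.00 in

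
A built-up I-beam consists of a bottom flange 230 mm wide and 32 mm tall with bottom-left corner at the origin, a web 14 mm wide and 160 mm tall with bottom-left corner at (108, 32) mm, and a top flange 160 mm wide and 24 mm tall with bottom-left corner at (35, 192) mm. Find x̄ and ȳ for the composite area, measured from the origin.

x̄ = 115.00 mm, ȳ = 85.71 mm

Part | A | x̄ᵢ | ȳᵢ | A·x̄ᵢ | A·ȳᵢ
bottom flange | 7360.00 | 115.00 | 16.00 | 846400.00 | 117760.00
web | 2240.00 | 115.00 | 112.00 | 257600.00 | 250880.00
top flange | 3840.00 | 115.00 | 204.00 | 441600.00 | 783360.00
Σ | 13440.00 |  |  | 1545600.00 | 1152000.00
x̄ = 1545600.00 / 13440.00 = 115.00 mm
ȳ = 1152000.00 / 13440.00 = 85.71 mm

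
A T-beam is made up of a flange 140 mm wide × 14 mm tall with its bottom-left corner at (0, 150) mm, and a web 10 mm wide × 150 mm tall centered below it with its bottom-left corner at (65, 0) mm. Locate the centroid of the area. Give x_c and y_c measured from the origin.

web: A = 10 × 150 = 1500.00, centroid at (70.00, 75.00).
flange: A = 140 × 14 = 1960.00, centroid at (70.00, 157.00).
ΣA = 3460.00 mm², ΣAx_c = 242200.00 mm³, ΣAy_c = 420220.00 mm³.
x_c = 242200.00/3460.00 = 70.00 mm; y_c = 420220.00/3460.00 = 121.45 mm.

x_c = 70.00 mm, y_c = 121.45 mm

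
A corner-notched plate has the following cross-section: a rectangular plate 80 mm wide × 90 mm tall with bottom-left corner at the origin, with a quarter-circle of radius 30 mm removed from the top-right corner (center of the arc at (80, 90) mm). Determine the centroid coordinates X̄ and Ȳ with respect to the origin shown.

Part | A | x̄ᵢ | ȳᵢ | A·x̄ᵢ | A·ȳᵢ
plate | 7200.00 | 40.00 | 45.00 | 288000.00 | 324000.00
removed quarter-circle | -706.86 | 67.27 | 77.27 | -47548.67 | -54617.25
Σ | 6493.14 |  |  | 240451.33 | 269382.75
X̄ = 240451.33 / 6493.14 = 37.03 mm
Ȳ = 269382.75 / 6493.14 = 41.49 mm

X̄ = 37.03 mm, Ȳ = 41.49 mm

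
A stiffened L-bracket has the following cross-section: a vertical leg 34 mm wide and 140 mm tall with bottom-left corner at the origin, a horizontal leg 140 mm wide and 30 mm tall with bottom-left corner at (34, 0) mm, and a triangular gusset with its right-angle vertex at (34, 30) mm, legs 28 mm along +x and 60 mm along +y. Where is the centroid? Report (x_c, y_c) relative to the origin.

x_c = 56.54 mm, y_c = 44.71 mm

Part | A | x̄ᵢ | ȳᵢ | A·x̄ᵢ | A·ȳᵢ
vertical leg | 4760.00 | 17.00 | 70.00 | 80920.00 | 333200.00
horizontal leg | 4200.00 | 104.00 | 15.00 | 436800.00 | 63000.00
gusset | 840.00 | 43.33 | 50.00 | 36400.00 | 42000.00
Σ | 9800.00 |  |  | 554120.00 | 438200.00
x_c = 554120.00 / 9800.00 = 56.54 mm
y_c = 438200.00 / 9800.00 = 44.71 mm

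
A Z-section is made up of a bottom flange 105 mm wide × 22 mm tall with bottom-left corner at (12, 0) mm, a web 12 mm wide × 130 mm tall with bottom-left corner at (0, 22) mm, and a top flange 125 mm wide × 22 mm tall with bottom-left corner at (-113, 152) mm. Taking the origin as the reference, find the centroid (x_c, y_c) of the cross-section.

x_c = 2.94 mm, y_c = 92.05 mm

Part | A | x̄ᵢ | ȳᵢ | A·x̄ᵢ | A·ȳᵢ
bottom flange | 2310.00 | 64.50 | 11.00 | 148995.00 | 25410.00
web | 1560.00 | 6.00 | 87.00 | 9360.00 | 135720.00
top flange | 2750.00 | -50.50 | 163.00 | -138875.00 | 448250.00
Σ | 6620.00 |  |  | 19480.00 | 609380.00
x_c = 19480.00 / 6620.00 = 2.94 mm
y_c = 609380.00 / 6620.00 = 92.05 mm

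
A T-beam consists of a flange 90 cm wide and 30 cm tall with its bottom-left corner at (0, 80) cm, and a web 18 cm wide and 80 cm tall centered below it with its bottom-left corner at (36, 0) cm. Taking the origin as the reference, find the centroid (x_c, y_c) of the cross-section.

web: A = 18 × 80 = 1440.00, centroid at (45.00, 40.00).
flange: A = 90 × 30 = 2700.00, centroid at (45.00, 95.00).
ΣA = 4140.00 cm², ΣAx_c = 186300.00 cm³, ΣAy_c = 314100.00 cm³.
x_c = 186300.00/4140.00 = 45.00 cm; y_c = 314100.00/4140.00 = 75.87 cm.

x_c = 45.00 cm, y_c = 75.87 cm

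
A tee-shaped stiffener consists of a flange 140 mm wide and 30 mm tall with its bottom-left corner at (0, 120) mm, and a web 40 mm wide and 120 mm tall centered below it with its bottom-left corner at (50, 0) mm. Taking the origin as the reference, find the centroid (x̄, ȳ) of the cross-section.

x̄ = 70.00 mm, ȳ = 95.00 mm

Part | A | x̄ᵢ | ȳᵢ | A·x̄ᵢ | A·ȳᵢ
web | 4800.00 | 70.00 | 60.00 | 336000.00 | 288000.00
flange | 4200.00 | 70.00 | 135.00 | 294000.00 | 567000.00
Σ | 9000.00 |  |  | 630000.00 | 855000.00
x̄ = 630000.00 / 9000.00 = 70.00 mm
ȳ = 855000.00 / 9000.00 = 95.00 mm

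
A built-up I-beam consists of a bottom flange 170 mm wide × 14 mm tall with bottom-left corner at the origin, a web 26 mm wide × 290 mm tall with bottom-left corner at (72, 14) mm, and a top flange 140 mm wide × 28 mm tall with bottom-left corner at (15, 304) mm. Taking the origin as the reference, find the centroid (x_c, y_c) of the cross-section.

Part | A | x̄ᵢ | ȳᵢ | A·x̄ᵢ | A·ȳᵢ
bottom flange | 2380.00 | 85.00 | 7.00 | 202300.00 | 16660.00
web | 7540.00 | 85.00 | 159.00 | 640900.00 | 1198860.00
top flange | 3920.00 | 85.00 | 318.00 | 333200.00 | 1246560.00
Σ | 13840.00 |  |  | 1176400.00 | 2462080.00
x_c = 1176400.00 / 13840.00 = 85.00 mm
y_c = 2462080.00 / 13840.00 = 177.90 mm

x_c = 85.00 mm, y_c = 177.90 mm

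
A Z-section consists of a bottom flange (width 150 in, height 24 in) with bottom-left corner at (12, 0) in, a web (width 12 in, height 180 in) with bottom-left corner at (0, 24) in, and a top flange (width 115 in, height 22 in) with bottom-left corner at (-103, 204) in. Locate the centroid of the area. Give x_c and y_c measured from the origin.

x_c = 25.46 in, y_c = 100.53 in

Part | A | x̄ᵢ | ȳᵢ | A·x̄ᵢ | A·ȳᵢ
bottom flange | 3600.00 | 87.00 | 12.00 | 313200.00 | 43200.00
web | 2160.00 | 6.00 | 114.00 | 12960.00 | 246240.00
top flange | 2530.00 | -45.50 | 215.00 | -115115.00 | 543950.00
Σ | 8290.00 |  |  | 211045.00 | 833390.00
x_c = 211045.00 / 8290.00 = 25.46 in
y_c = 833390.00 / 8290.00 = 100.53 in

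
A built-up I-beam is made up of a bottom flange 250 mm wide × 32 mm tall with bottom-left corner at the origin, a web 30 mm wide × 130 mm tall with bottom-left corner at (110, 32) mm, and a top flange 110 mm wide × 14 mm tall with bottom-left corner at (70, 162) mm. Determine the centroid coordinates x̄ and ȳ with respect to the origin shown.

x̄ = 125.00 mm, ȳ = 57.04 mm

bottom flange: A = 250 × 32 = 8000.00, centroid at (125.00, 16.00).
web: A = 30 × 130 = 3900.00, centroid at (125.00, 97.00).
top flange: A = 110 × 14 = 1540.00, centroid at (125.00, 169.00).
ΣA = 13440.00 mm², ΣAx̄ = 1680000.00 mm³, ΣAȳ = 766560.00 mm³.
x̄ = 1680000.00/13440.00 = 125.00 mm; ȳ = 766560.00/13440.00 = 57.04 mm.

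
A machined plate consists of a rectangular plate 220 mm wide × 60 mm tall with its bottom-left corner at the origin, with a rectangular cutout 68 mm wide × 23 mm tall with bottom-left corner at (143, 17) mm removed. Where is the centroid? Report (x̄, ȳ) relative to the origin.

x̄ = 100.99 mm, ȳ = 30.20 mm

Part | A | x̄ᵢ | ȳᵢ | A·x̄ᵢ | A·ȳᵢ
plate | 13200.00 | 110.00 | 30.00 | 1452000.00 | 396000.00
hole | -1564.00 | 177.00 | 28.50 | -276828.00 | -44574.00
Σ | 11636.00 |  |  | 1175172.00 | 351426.00
x̄ = 1175172.00 / 11636.00 = 100.99 mm
ȳ = 351426.00 / 11636.00 = 30.20 mm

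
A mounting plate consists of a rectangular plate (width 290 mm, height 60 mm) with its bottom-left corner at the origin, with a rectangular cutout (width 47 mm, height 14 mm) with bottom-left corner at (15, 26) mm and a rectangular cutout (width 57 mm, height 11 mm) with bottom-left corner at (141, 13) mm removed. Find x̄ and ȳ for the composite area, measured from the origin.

plate: A = 290 × 60 = 17400.00, centroid at (145.00, 30.00).
hole 1: A = −(47 × 14) = -658.00, centroid at (38.50, 33.00).
hole 2: A = −(57 × 11) = -627.00, centroid at (169.50, 18.50).
ΣA = 16115.00 mm²
ΣAx̄ = (17400.00)(145.00) + (-658.00)(38.50) + (-627.00)(169.50) = 2391390.50 mm³
ΣAȳ = (17400.00)(30.00) + (-658.00)(33.00) + (-627.00)(18.50) = 488686.50 mm³
x̄ = 2391390.50 / 16115.00 = 148.40 mm
ȳ = 488686.50 / 16115.00 = 30.32 mm

x̄ = 148.40 mm, ȳ = 30.32 mm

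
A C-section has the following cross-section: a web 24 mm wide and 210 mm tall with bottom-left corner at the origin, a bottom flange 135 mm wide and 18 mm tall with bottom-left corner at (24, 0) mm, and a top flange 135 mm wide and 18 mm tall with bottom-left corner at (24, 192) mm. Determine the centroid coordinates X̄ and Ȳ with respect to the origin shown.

web: A = 24 × 210 = 5040.00, centroid at (12.00, 105.00).
bottom flange: A = 135 × 18 = 2430.00, centroid at (91.50, 9.00).
top flange: A = 135 × 18 = 2430.00, centroid at (91.50, 201.00).
ΣA = 9900.00 mm², ΣAX̄ = 505170.00 mm³, ΣAȲ = 1039500.00 mm³.
X̄ = 505170.00/9900.00 = 51.03 mm; Ȳ = 1039500.00/9900.00 = 105.00 mm.

X̄ = 51.03 mm, Ȳ = 105.00 mm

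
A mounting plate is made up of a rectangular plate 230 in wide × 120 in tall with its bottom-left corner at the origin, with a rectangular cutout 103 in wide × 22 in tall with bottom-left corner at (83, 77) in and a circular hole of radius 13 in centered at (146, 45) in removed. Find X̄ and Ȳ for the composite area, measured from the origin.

plate: A = 230 × 120 = 27600.00, centroid at (115.00, 60.00).
hole 1: A = −(103 × 22) = -2266.00, centroid at (134.50, 88.00).
hole 2: A = −π·13² = -530.93, centroid at (146.00, 45.00).
ΣA = 24803.07 in²
ΣAX̄ = (27600.00)(115.00) + (-2266.00)(134.50) + (-530.93)(146.00) = 2791707.34 in³
ΣAȲ = (27600.00)(60.00) + (-2266.00)(88.00) + (-530.93)(45.00) = 1432700.19 in³
X̄ = 2791707.34 / 24803.07 = 112.55 in
Ȳ = 1432700.19 / 24803.07 = 57.76 in

X̄ = 112.55 in, Ȳ = 57.76 in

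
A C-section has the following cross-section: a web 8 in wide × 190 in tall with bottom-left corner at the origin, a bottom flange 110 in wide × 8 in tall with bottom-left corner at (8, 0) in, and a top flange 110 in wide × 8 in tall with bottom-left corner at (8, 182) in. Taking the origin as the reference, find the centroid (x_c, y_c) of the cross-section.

Part | A | x̄ᵢ | ȳᵢ | A·x̄ᵢ | A·ȳᵢ
web | 1520.00 | 4.00 | 95.00 | 6080.00 | 144400.00
bottom flange | 880.00 | 63.00 | 4.00 | 55440.00 | 3520.00
top flange | 880.00 | 63.00 | 186.00 | 55440.00 | 163680.00
Σ | 3280.00 |  |  | 116960.00 | 311600.00
x_c = 116960.00 / 3280.00 = 35.66 in
y_c = 311600.00 / 3280.00 = 95.00 in

x_c = 35.66 in, y_c = 95.00 in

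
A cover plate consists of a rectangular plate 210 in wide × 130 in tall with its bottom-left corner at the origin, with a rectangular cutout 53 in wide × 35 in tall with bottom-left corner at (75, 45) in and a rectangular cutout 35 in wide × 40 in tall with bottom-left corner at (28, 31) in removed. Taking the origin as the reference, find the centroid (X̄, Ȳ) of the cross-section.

X̄ = 108.73 in, Ȳ = 66.01 in

plate: A = 210 × 130 = 27300.00, centroid at (105.00, 65.00).
hole 1: A = −(53 × 35) = -1855.00, centroid at (101.50, 62.50).
hole 2: A = −(35 × 40) = -1400.00, centroid at (45.50, 51.00).
ΣA = 24045.00 in²
ΣAX̄ = (27300.00)(105.00) + (-1855.00)(101.50) + (-1400.00)(45.50) = 2614517.50 in³
ΣAȲ = (27300.00)(65.00) + (-1855.00)(62.50) + (-1400.00)(51.00) = 1587162.50 in³
X̄ = 2614517.50 / 24045.00 = 108.73 in
Ȳ = 1587162.50 / 24045.00 = 66.01 in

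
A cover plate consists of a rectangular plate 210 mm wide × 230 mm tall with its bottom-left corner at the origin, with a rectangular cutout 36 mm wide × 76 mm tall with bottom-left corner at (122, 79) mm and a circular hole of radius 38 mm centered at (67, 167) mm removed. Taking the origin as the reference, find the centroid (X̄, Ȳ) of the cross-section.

plate: A = 210 × 230 = 48300.00, centroid at (105.00, 115.00).
hole 1: A = −(36 × 76) = -2736.00, centroid at (140.00, 117.00).
hole 2: A = −π·38² = -4536.46, centroid at (67.00, 167.00).
ΣA = 41027.54 mm²
ΣAX̄ = (48300.00)(105.00) + (-2736.00)(140.00) + (-4536.46)(67.00) = 4384517.19 mm³
ΣAȲ = (48300.00)(115.00) + (-2736.00)(117.00) + (-4536.46)(167.00) = 4476799.21 mm³
X̄ = 4384517.19 / 41027.54 = 106.87 mm
Ȳ = 4476799.21 / 41027.54 = 109.12 mm

X̄ = 106.87 mm, Ȳ = 109.12 mm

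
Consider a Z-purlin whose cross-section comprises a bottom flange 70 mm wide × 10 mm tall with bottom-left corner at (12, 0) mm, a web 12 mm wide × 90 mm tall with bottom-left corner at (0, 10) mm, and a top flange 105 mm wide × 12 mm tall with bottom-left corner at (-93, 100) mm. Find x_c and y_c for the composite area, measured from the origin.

x_c = -3.83 mm, y_c = 64.62 mm

bottom flange: A = 70 × 10 = 700.00, centroid at (47.00, 5.00).
web: A = 12 × 90 = 1080.00, centroid at (6.00, 55.00).
top flange: A = 105 × 12 = 1260.00, centroid at (-40.50, 106.00).
ΣA = 3040.00 mm², ΣAx_c = -11650.00 mm³, ΣAy_c = 196460.00 mm³.
x_c = -11650.00/3040.00 = -3.83 mm; y_c = 196460.00/3040.00 = 64.62 mm.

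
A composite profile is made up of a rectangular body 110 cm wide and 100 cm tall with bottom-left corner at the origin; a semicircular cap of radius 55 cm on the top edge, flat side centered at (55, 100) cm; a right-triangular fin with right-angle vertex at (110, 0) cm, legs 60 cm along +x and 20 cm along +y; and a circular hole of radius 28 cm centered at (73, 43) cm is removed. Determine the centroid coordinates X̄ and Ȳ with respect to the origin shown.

X̄ = 55.05 cm, Ȳ = 74.46 cm

rectangular body: A = 110 × 100 = 11000.00, centroid at (55.00, 50.00).
semicircular top: A = ½π·55² = 4751.66, centroid at (55.00, 123.34).
triangular fin: A = ½·60·20 = 600.00, centroid at (130.00, 6.67).
hole: A = −π·28² = -2463.01, centroid at (73.00, 43.00).
ΣA = 13888.65 cm²
ΣAX̄ = (11000.00)(55.00) + (4751.66)(55.00) + (600.00)(130.00) + (-2463.01)(73.00) = 764541.61 cm³
ΣAȲ = (11000.00)(50.00) + (4751.66)(123.34) + (600.00)(6.67) + (-2463.01)(43.00) = 1034173.18 cm³
X̄ = 764541.61 / 13888.65 = 55.05 cm
Ȳ = 1034173.18 / 13888.65 = 74.46 cm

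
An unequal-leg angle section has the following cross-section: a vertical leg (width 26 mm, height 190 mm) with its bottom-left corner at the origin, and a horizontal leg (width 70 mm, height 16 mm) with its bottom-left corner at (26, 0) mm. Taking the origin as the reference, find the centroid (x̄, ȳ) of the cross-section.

vertical leg: A = 26 × 190 = 4940.00, centroid at (13.00, 95.00).
horizontal leg: A = 70 × 16 = 1120.00, centroid at (61.00, 8.00).
ΣA = 6060.00 mm², ΣAx̄ = 132540.00 mm³, ΣAȳ = 478260.00 mm³.
x̄ = 132540.00/6060.00 = 21.87 mm; ȳ = 478260.00/6060.00 = 78.92 mm.

x̄ = 21.87 mm, ȳ = 78.92 mm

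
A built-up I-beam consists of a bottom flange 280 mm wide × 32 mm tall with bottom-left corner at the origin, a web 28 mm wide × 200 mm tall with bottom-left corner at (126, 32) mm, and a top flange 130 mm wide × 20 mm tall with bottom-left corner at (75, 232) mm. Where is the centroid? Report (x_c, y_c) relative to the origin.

bottom flange: A = 280 × 32 = 8960.00, centroid at (140.00, 16.00).
web: A = 28 × 200 = 5600.00, centroid at (140.00, 132.00).
top flange: A = 130 × 20 = 2600.00, centroid at (140.00, 242.00).
ΣA = 17160.00 mm², ΣAx_c = 2402400.00 mm³, ΣAy_c = 1511760.00 mm³.
x_c = 2402400.00/17160.00 = 140.00 mm; y_c = 1511760.00/17160.00 = 88.10 mm.

x_c = 140.00 mm, y_c = 88.10 mm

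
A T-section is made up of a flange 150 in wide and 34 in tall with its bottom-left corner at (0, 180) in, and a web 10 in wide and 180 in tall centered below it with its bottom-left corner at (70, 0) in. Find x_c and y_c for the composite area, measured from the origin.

x_c = 75.00 in, y_c = 169.09 in

web: A = 10 × 180 = 1800.00, centroid at (75.00, 90.00).
flange: A = 150 × 34 = 5100.00, centroid at (75.00, 197.00).
ΣA = 6900.00 in², ΣAx_c = 517500.00 in³, ΣAy_c = 1166700.00 in³.
x_c = 517500.00/6900.00 = 75.00 in; y_c = 1166700.00/6900.00 = 169.09 in.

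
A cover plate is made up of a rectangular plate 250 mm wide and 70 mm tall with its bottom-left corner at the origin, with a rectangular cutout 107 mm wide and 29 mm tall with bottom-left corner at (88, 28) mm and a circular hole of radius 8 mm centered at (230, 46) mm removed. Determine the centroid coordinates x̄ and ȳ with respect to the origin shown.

Part | A | x̄ᵢ | ȳᵢ | A·x̄ᵢ | A·ȳᵢ
plate | 17500.00 | 125.00 | 35.00 | 2187500.00 | 612500.00
hole 1 | -3103.00 | 141.50 | 42.50 | -439074.50 | -131877.50
hole 2 | -201.06 | 230.00 | 46.00 | -46244.24 | -9248.85
Σ | 14195.94 |  |  | 1702181.26 | 471373.65
x̄ = 1702181.26 / 14195.94 = 119.91 mm
ȳ = 471373.65 / 14195.94 = 33.20 mm

x̄ = 119.91 mm, ȳ = 33.20 mm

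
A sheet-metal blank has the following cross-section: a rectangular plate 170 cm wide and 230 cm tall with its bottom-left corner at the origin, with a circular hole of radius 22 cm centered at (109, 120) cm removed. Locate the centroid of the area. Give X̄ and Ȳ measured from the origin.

X̄ = 84.03 cm, Ȳ = 114.80 cm

Part | A | x̄ᵢ | ȳᵢ | A·x̄ᵢ | A·ȳᵢ
plate | 39100.00 | 85.00 | 115.00 | 3323500.00 | 4496500.00
hole | -1520.53 | 109.00 | 120.00 | -165737.86 | -182463.70
Σ | 37579.47 |  |  | 3157762.14 | 4314036.30
X̄ = 3157762.14 / 37579.47 = 84.03 cm
Ȳ = 4314036.30 / 37579.47 = 114.80 cm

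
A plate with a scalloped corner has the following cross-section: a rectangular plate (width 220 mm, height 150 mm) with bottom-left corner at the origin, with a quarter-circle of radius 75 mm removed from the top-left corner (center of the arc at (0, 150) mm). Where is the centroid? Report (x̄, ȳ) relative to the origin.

x̄ = 122.08 mm, ȳ = 68.33 mm

plate: A = 220 × 150 = 33000.00, centroid at (110.00, 75.00).
removed quarter-circle: A = −¼π·75² = -4417.86, centroid at (31.83, 118.17).
ΣA = 28582.14 mm², ΣAx̄ = 3489375.00 mm³, ΣAȳ = 1952945.30 mm³.
x̄ = 3489375.00/28582.14 = 122.08 mm; ȳ = 1952945.30/28582.14 = 68.33 mm.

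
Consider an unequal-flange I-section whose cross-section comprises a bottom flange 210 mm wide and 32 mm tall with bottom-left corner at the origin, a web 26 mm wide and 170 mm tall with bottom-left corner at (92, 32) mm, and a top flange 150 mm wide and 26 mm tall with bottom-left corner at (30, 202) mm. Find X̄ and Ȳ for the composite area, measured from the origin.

X̄ = 105.00 mm, Ȳ = 97.28 mm

Part | A | x̄ᵢ | ȳᵢ | A·x̄ᵢ | A·ȳᵢ
bottom flange | 6720.00 | 105.00 | 16.00 | 705600.00 | 107520.00
web | 4420.00 | 105.00 | 117.00 | 464100.00 | 517140.00
top flange | 3900.00 | 105.00 | 215.00 | 409500.00 | 838500.00
Σ | 15040.00 |  |  | 1579200.00 | 1463160.00
X̄ = 1579200.00 / 15040.00 = 105.00 mm
Ȳ = 1463160.00 / 15040.00 = 97.28 mm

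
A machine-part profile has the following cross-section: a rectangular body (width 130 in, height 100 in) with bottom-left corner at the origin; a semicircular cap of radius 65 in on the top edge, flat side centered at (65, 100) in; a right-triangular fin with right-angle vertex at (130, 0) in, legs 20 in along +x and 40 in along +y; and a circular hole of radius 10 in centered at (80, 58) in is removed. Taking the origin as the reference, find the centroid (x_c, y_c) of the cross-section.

rectangular body: A = 130 × 100 = 13000.00, centroid at (65.00, 50.00).
semicircular top: A = ½π·65² = 6636.61, centroid at (65.00, 127.59).
triangular fin: A = ½·20·40 = 400.00, centroid at (136.67, 13.33).
hole: A = −π·10² = -314.16, centroid at (80.00, 58.00).
ΣA = 19722.46 in²
ΣAx_c = (13000.00)(65.00) + (6636.61)(65.00) + (400.00)(136.67) + (-314.16)(80.00) = 1305913.87 in³
ΣAy_c = (13000.00)(50.00) + (6636.61)(127.59) + (400.00)(13.33) + (-314.16)(58.00) = 1483856.88 in³
x_c = 1305913.87 / 19722.46 = 66.21 in
y_c = 1483856.88 / 19722.46 = 75.24 in

x_c = 66.21 in, y_c = 75.24 in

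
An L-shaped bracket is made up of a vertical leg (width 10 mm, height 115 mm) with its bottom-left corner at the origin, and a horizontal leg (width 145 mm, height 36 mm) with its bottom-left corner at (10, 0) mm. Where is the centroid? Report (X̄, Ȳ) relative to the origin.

X̄ = 68.51 mm, Ȳ = 25.13 mm

vertical leg: A = 10 × 115 = 1150.00, centroid at (5.00, 57.50).
horizontal leg: A = 145 × 36 = 5220.00, centroid at (82.50, 18.00).
ΣA = 6370.00 mm²
ΣAX̄ = (1150.00)(5.00) + (5220.00)(82.50) = 436400.00 mm³
ΣAȲ = (1150.00)(57.50) + (5220.00)(18.00) = 160085.00 mm³
X̄ = 436400.00 / 6370.00 = 68.51 mm
Ȳ = 160085.00 / 6370.00 = 25.13 mm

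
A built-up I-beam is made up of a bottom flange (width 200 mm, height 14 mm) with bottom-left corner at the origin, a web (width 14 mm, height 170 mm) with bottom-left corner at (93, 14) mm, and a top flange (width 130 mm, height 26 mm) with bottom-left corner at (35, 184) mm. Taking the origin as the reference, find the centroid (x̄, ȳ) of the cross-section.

x̄ = 100.00 mm, ȳ = 107.60 mm

bottom flange: A = 200 × 14 = 2800.00, centroid at (100.00, 7.00).
web: A = 14 × 170 = 2380.00, centroid at (100.00, 99.00).
top flange: A = 130 × 26 = 3380.00, centroid at (100.00, 197.00).
ΣA = 8560.00 mm²
ΣAx̄ = (2800.00)(100.00) + (2380.00)(100.00) + (3380.00)(100.00) = 856000.00 mm³
ΣAȳ = (2800.00)(7.00) + (2380.00)(99.00) + (3380.00)(197.00) = 921080.00 mm³
x̄ = 856000.00 / 8560.00 = 100.00 mm
ȳ = 921080.00 / 8560.00 = 107.60 mm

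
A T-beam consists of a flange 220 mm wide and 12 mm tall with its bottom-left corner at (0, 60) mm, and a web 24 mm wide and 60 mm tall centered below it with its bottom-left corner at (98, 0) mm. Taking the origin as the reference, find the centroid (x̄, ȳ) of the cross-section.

x̄ = 110.00 mm, ȳ = 53.29 mm

web: A = 24 × 60 = 1440.00, centroid at (110.00, 30.00).
flange: A = 220 × 12 = 2640.00, centroid at (110.00, 66.00).
ΣA = 4080.00 mm²
ΣAx̄ = (1440.00)(110.00) + (2640.00)(110.00) = 448800.00 mm³
ΣAȳ = (1440.00)(30.00) + (2640.00)(66.00) = 217440.00 mm³
x̄ = 448800.00 / 4080.00 = 110.00 mm
ȳ = 217440.00 / 4080.00 = 53.29 mm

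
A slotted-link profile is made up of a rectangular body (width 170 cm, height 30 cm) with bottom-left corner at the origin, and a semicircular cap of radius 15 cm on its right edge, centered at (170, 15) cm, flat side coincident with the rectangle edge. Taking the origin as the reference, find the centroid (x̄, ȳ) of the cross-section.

rectangular body: A = 170 × 30 = 5100.00, centroid at (85.00, 15.00).
semicircular end: A = ½π·15² = 353.43, centroid at (176.37, 15.00).
ΣA = 5453.43 cm², ΣAx̄ = 495832.96 cm³, ΣAȳ = 81801.44 cm³.
x̄ = 495832.96/5453.43 = 90.92 cm; ȳ = 81801.44/5453.43 = 15.00 cm.

x̄ = 90.92 cm, ȳ = 15.00 cm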